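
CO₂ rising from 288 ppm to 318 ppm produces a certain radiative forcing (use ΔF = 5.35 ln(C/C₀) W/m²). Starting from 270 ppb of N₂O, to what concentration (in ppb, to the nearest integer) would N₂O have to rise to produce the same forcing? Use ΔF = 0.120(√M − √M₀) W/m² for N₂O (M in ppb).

M ≈ 435 ppb

CO₂ forcing: 5.35 × ln(318/288) = 5.35 × 0.099091 = 0.53014 W/m².
Set 0.120(√M − √270) = 0.53014: √M = 0.53014/0.120 + √270 = 4.4178 + 16.4317 = 20.8495.
M = (20.8495)² = 434.70 ppb.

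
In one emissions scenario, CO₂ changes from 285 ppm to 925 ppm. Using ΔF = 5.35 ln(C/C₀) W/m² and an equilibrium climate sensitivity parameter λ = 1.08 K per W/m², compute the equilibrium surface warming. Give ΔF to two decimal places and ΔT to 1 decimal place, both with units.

ΔF = 6.30 W/m²; ΔT = 6.8 K

CO₂: 5.35 × ln(925/285) = 5.35 × ln(3.24561) = 5.35 × 1.17730 = 6.2986 W/m².
ΔT = λ ΔF = 1.08 × 6.30 = 6.8040 K.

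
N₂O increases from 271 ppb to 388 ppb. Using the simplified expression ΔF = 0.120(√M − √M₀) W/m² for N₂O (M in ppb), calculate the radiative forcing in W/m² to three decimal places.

N₂O: 0.120 × (√388 − √271) = 0.120 × (19.6977 − 16.4621) = 0.120 × 3.2356 = 0.3883 W/m².

ΔF = 0.388 W/m²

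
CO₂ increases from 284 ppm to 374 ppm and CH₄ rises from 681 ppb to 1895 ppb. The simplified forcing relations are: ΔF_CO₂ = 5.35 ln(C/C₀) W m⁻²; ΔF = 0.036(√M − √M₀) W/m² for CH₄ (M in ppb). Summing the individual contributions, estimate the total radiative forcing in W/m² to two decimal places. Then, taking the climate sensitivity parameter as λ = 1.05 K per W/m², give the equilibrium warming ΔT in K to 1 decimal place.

ΔF = 2.10 W/m²; ΔT = 2.2 K

CO₂: 5.35 × ln(374/284) = 5.35 × ln(1.31690) = 5.35 × 0.27528 = 1.4727 W/m².
CH₄: 0.036 × (√1895 − √681) = 0.036 × (43.5316 − 26.0960) = 0.036 × 17.4356 = 0.6277 W/m².
Total ΔF = 1.4727 + 0.6277 = 2.1004 W/m².
ΔT = λ ΔF = 1.05 × 2.10 = 2.2050 K.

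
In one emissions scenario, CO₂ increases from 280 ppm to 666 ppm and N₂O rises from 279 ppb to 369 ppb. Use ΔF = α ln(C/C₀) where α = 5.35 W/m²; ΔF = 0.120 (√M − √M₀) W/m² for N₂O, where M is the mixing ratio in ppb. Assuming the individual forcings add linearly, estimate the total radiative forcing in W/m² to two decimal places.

ΔF = 4.94 W/m²

CO₂: 5.35 × ln(666/280) = 5.35 × ln(2.37857) = 5.35 × 0.86650 = 4.6358 W/m².
N₂O: 0.120 × (√369 − √279) = 0.120 × (19.2094 − 16.7033) = 0.120 × 2.5061 = 0.3007 W/m².
Total ΔF = 4.6358 + 0.3007 = 4.9365 W/m².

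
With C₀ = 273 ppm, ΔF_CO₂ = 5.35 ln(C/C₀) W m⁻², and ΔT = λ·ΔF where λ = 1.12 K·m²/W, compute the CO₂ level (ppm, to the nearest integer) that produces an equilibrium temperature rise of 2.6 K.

Required forcing: ΔF = ΔT/λ = 2.6/1.12 = 2.3214 W/m².
Then ln(C/273) = ΔF/5.35 = 2.3214/5.35 = 0.43391.
So C = 273 × e^0.43391 = 273 × 1.54328 = 421.32 ppm.

C ≈ 421 ppm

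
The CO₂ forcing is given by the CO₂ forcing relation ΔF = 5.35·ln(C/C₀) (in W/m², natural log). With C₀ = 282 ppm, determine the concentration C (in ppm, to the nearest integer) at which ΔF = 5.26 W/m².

C ≈ 754 ppm

Set 5.35 ln(C/282) = 5.26, so ln(C/282) = 5.26/5.35 = 0.98318.
Then C/282 = e^0.98318 = 2.67294, giving C = 282 × 2.67294 = 753.77 ppm.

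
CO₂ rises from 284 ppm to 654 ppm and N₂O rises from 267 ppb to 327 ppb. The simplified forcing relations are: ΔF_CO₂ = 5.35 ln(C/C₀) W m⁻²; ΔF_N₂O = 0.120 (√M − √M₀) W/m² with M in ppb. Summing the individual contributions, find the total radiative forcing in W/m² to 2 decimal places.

CO₂: 5.35 × ln(654/284) = 5.35 × ln(2.30282) = 5.35 × 0.83413 = 4.4626 W/m².
N₂O: 0.120 × (√327 − √267) = 0.120 × (18.0831 − 16.3401) = 0.120 × 1.7430 = 0.2092 W/m².
Total ΔF = 4.4626 + 0.2092 = 4.6718 W/m².

ΔF = 4.67 W/m²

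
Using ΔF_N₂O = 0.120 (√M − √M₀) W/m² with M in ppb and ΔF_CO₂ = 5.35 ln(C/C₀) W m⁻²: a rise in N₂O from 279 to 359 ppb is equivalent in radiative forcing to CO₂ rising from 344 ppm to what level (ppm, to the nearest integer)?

N₂O forcing: 0.120 × (√359 − √279) = 0.120 × (18.9473 − 16.7033) = 0.120 × 2.2440 = 0.26928 W/m².
Set 5.35 ln(C/344) = 0.26928: ln(C/344) = 0.26928/5.35 = 0.05033, so C = 344 × e^0.05033 = 344 × 1.05162 = 361.76 ppm.

C ≈ 362 ppm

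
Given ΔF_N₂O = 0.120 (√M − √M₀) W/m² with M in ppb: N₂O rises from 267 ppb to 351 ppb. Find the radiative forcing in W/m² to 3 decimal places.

N₂O: 0.120 × (√351 − √267) = 0.120 × (18.7350 − 16.3401) = 0.120 × 2.3949 = 0.2874 W/m².

ΔF = 0.287 W/m²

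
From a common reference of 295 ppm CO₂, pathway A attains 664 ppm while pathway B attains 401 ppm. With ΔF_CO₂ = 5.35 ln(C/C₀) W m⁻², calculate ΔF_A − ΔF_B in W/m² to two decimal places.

ΔF_A − ΔF_B = 2.70 W/m²

ΔF_A = 5.35 ln(664/295) = 5.35 × 0.81131 = 4.3405 W/m².
ΔF_B = 5.35 ln(401/295) = 5.35 × 0.30699 = 1.6424 W/m².
Difference: 4.3405 − 1.6424 = 2.6981 W/m².
(Equivalently, ΔF_A − ΔF_B = 5.35 ln(664/401) = 5.35 × 0.50432 = 2.6981 W/m².)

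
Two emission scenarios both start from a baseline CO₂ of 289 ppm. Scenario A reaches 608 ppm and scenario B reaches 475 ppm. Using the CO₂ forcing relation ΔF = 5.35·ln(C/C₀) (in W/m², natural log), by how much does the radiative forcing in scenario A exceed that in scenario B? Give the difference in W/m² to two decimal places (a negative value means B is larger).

ΔF_A = 5.35 ln(608/289) = 5.35 × 0.74375 = 3.9791 W/m².
ΔF_B = 5.35 ln(475/289) = 5.35 × 0.49689 = 2.6584 W/m².
Difference: 3.9791 − 2.6584 = 1.3207 W/m².
(Equivalently, ΔF_A − ΔF_B = 5.35 ln(608/475) = 5.35 × 0.24686 = 1.3207 W/m².)

ΔF_A − ΔF_B = 1.32 W/m²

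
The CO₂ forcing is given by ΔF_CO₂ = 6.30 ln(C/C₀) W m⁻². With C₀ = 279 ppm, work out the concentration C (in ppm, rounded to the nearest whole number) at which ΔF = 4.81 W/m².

C ≈ 599 ppm

Set 6.30 ln(C/279) = 4.81, so ln(C/279) = 4.81/6.30 = 0.76349.
Then C/279 = e^0.76349 = 2.14575, giving C = 279 × 2.14575 = 598.66 ppm.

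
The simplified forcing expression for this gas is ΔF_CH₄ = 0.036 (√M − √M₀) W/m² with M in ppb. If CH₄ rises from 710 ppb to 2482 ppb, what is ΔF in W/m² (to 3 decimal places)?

CH₄: 0.036 × (√2482 − √710) = 0.036 × (49.8197 − 26.6458) = 0.036 × 23.1739 = 0.8343 W/m².

ΔF = 0.834 W/m²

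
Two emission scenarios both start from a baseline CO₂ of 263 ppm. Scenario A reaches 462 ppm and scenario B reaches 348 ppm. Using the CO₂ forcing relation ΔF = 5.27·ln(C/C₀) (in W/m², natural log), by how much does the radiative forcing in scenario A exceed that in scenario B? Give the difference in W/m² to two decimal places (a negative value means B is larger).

ΔF_A − ΔF_B = 1.49 W/m²

ΔF_A = 5.27 ln(462/263) = 5.27 × 0.56341 = 2.9692 W/m².
ΔF_B = 5.27 ln(348/263) = 5.27 × 0.28005 = 1.4759 W/m².
Difference: 2.9692 − 1.4759 = 1.4933 W/m².
(Equivalently, ΔF_A − ΔF_B = 5.27 ln(462/348) = 5.27 × 0.28336 = 1.4933 W/m².)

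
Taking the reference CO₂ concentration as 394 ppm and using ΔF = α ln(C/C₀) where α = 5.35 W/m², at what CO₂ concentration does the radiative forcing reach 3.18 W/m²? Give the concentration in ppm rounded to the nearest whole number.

Set 5.35 ln(C/394) = 3.18, so ln(C/394) = 3.18/5.35 = 0.59439.
Then C/394 = e^0.59439 = 1.81193, giving C = 394 × 1.81193 = 713.90 ppm.

C ≈ 714 ppm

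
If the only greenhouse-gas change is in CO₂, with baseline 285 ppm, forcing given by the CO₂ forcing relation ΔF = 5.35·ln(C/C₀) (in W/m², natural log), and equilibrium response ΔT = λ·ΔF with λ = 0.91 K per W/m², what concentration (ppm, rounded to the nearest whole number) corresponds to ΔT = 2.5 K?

Required forcing: ΔF = ΔT/λ = 2.5/0.91 = 2.7473 W/m².
Then ln(C/285) = ΔF/5.35 = 2.7473/5.35 = 0.51351.
So C = 285 × e^0.51351 = 285 × 1.67115 = 476.28 ppm.

C ≈ 476 ppm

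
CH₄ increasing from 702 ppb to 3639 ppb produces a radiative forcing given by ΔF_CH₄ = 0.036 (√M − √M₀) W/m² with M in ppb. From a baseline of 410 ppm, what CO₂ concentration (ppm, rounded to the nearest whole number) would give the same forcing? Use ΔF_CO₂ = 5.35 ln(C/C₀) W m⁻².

C ≈ 515 ppm

CH₄ forcing: 0.036 × (√3639 − √702) = 0.036 × (60.3241 − 26.4953) = 0.036 × 33.8288 = 1.21784 W/m².
Set 5.35 ln(C/410) = 1.21784: ln(C/410) = 1.21784/5.35 = 0.22763, so C = 410 × e^0.22763 = 410 × 1.25562 = 514.80 ppm.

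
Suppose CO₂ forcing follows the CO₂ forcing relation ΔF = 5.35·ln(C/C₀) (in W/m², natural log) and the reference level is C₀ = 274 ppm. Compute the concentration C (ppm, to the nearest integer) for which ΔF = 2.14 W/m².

C ≈ 409 ppm

Set 5.35 ln(C/274) = 2.14, so ln(C/274) = 2.14/5.35 = 0.40000.
Then C/274 = e^0.40000 = 1.49182, giving C = 274 × 1.49182 = 408.76 ppm.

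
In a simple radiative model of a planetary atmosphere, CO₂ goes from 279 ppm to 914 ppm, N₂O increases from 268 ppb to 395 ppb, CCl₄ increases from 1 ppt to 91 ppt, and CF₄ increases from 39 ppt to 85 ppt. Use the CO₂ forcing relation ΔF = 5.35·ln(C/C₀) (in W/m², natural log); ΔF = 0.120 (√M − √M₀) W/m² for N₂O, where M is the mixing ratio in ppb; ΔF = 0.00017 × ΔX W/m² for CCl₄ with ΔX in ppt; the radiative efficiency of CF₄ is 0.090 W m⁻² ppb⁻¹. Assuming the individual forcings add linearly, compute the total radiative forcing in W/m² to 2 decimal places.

CO₂: 5.35 × ln(914/279) = 5.35 × ln(3.27599) = 5.35 × 1.18662 = 6.3484 W/m².
N₂O: 0.120 × (√395 − √268) = 0.120 × (19.8746 − 16.3707) = 0.120 × 3.5039 = 0.4205 W/m².
CCl₄: ΔF = 0.00017 × (91 − 1) = 0.00017 × 90 = 0.0153 W/m².
CF₄: Δ = 85 − 39 = 46 ppt = 0.046 ppb; ΔF = 0.090 × 0.046 = 0.0041 W/m².
Total ΔF = 6.3484 + 0.4205 + 0.0153 + 0.0041 = 6.7883 W/m².

ΔF = 6.79 W/m²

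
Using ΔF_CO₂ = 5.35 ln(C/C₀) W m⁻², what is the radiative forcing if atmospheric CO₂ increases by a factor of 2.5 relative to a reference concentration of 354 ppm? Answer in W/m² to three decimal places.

Because the forcing depends only on the ratio C/C₀, the initial concentration does not enter.
ΔF = 5.35 × ln(2.5) = 5.35 × 0.91629 = 4.9022 W/m².

ΔF = 4.902 W/m²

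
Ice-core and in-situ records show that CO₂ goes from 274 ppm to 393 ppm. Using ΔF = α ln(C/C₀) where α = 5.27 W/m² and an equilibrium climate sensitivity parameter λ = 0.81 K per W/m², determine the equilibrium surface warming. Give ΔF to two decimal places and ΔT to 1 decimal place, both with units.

CO₂: 5.27 × ln(393/274) = 5.27 × ln(1.43431) = 5.27 × 0.36068 = 1.9008 W/m².
ΔT = λ ΔF = 0.81 × 1.90 = 1.5390 K.

ΔF = 1.90 W/m²; ΔT = 1.5 K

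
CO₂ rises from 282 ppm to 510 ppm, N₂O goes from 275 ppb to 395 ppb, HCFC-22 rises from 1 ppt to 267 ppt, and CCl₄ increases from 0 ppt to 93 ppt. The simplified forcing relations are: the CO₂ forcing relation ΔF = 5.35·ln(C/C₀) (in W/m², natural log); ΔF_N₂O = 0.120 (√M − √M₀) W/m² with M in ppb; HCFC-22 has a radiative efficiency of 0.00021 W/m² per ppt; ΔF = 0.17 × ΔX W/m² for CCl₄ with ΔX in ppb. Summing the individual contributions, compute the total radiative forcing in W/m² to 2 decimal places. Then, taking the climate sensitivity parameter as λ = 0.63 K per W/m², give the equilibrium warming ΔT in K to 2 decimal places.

CO₂: 5.35 × ln(510/282) = 5.35 × ln(1.80851) = 5.35 × 0.59250 = 3.1699 W/m².
N₂O: 0.120 × (√395 − √275) = 0.120 × (19.8746 − 16.5831) = 0.120 × 3.2915 = 0.3950 W/m².
HCFC-22: ΔF = 0.00021 × (267 − 1) = 0.00021 × 266 = 0.0559 W/m².
CCl₄: Δ = 93 − 0 = 93 ppt = 0.093 ppb; ΔF = 0.17 × 0.093 = 0.0158 W/m².
Total ΔF = 3.1699 + 0.3950 + 0.0559 + 0.0158 = 3.6366 W/m².
ΔT = λ ΔF = 0.63 × 3.64 = 2.2932 K.

ΔF = 3.64 W/m²; ΔT = 2.29 K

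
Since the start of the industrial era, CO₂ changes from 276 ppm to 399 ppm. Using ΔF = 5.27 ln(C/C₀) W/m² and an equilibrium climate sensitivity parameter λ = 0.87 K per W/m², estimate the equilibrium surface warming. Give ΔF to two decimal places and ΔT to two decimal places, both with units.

CO₂: 5.27 × ln(399/276) = 5.27 × ln(1.44565) = 5.27 × 0.36856 = 1.9423 W/m².
ΔT = λ ΔF = 0.87 × 1.94 = 1.6878 K.

ΔF = 1.94 W/m²; ΔT = 1.69 K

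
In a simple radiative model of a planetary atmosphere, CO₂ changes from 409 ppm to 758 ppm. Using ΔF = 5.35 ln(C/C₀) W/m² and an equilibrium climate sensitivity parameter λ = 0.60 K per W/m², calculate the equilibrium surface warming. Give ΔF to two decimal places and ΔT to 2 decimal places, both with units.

CO₂: 5.35 × ln(758/409) = 5.35 × ln(1.85330) = 5.35 × 0.61697 = 3.3008 W/m².
ΔT = λ ΔF = 0.60 × 3.30 = 1.9800 K.

ΔF = 3.30 W/m²; ΔT = 1.98 K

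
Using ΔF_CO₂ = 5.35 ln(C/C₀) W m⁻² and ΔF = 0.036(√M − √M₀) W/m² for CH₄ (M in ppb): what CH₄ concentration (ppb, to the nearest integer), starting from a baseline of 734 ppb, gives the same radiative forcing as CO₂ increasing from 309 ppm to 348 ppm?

M ≈ 2003 ppb

CO₂ forcing: 5.35 × ln(348/309) = 5.35 × 0.118861 = 0.63591 W/m².
Set 0.036(√M − √734) = 0.63591: √M = 0.63591/0.036 + √734 = 17.6642 + 27.0924 = 44.7566.
M = (44.7566)² = 2003.15 ppb.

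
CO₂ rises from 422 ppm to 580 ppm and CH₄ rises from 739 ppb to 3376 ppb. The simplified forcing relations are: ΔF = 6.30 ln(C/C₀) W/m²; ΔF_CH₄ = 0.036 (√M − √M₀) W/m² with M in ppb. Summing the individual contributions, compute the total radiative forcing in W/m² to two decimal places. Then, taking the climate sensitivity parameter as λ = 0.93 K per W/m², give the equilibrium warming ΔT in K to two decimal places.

CO₂: 6.30 × ln(580/422) = 6.30 × ln(1.37441) = 6.30 × 0.31802 = 2.0035 W/m².
CH₄: 0.036 × (√3376 − √739) = 0.036 × (58.1034 − 27.1846) = 0.036 × 30.9188 = 1.1131 W/m².
Total ΔF = 2.0035 + 1.1131 = 3.1166 W/m².
ΔT = λ ΔF = 0.93 × 3.12 = 2.9016 K.

ΔF = 3.12 W/m²; ΔT = 2.90 K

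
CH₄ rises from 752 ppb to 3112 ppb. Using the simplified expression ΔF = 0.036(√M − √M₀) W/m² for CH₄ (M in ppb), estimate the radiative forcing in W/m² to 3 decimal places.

CH₄: 0.036 × (√3112 − √752) = 0.036 × (55.7853 − 27.4226) = 0.036 × 28.3627 = 1.0211 W/m².

ΔF = 1.021 W/m²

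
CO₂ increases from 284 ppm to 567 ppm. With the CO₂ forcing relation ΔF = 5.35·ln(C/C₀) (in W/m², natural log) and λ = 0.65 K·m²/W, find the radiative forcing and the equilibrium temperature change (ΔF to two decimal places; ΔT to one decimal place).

CO₂: 5.35 × ln(567/284) = 5.35 × ln(1.99648) = 5.35 × 0.69139 = 3.6989 W/m².
ΔT = λ ΔF = 0.65 × 3.70 = 2.4050 K.

ΔF = 3.70 W/m²; ΔT = 2.4 K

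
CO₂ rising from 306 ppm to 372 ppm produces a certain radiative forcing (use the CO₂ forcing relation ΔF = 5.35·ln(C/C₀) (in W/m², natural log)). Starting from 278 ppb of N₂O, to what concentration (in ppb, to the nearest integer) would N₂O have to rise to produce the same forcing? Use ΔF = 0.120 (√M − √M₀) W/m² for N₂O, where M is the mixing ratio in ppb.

CO₂ forcing: 5.35 × ln(372/306) = 5.35 × 0.195309 = 1.04490 W/m².
Set 0.120(√M − √278) = 1.04490: √M = 1.04490/0.120 + √278 = 8.7075 + 16.6733 = 25.3808.
M = (25.3808)² = 644.19 ppb.

M ≈ 644 ppb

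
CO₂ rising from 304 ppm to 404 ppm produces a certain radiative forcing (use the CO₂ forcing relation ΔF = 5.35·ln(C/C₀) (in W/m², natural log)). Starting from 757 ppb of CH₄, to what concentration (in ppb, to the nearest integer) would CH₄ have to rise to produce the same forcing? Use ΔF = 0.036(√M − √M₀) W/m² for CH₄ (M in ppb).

M ≈ 4869 ppb

CO₂ forcing: 5.35 × ln(404/304) = 5.35 × 0.284387 = 1.52147 W/m².
Set 0.036(√M − √757) = 1.52147: √M = 1.52147/0.036 + √757 = 42.2631 + 27.5136 = 69.7767.
M = (69.7767)² = 4868.79 ppb.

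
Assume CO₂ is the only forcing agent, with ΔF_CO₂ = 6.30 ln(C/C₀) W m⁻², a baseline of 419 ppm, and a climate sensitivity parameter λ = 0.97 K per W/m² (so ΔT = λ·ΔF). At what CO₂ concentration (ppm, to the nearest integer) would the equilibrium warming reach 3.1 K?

C ≈ 696 ppm

Required forcing: ΔF = ΔT/λ = 3.1/0.97 = 3.1959 W/m².
Then ln(C/419) = ΔF/6.30 = 3.1959/6.30 = 0.50729.
So C = 419 × e^0.50729 = 419 × 1.66078 = 695.87 ppm.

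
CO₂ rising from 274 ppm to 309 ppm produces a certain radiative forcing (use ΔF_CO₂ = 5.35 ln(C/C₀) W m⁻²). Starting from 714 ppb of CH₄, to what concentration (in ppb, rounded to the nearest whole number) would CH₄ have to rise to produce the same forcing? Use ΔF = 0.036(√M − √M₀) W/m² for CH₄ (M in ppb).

M ≈ 1988 ppb

CO₂ forcing: 5.35 × ln(309/274) = 5.35 × 0.120213 = 0.64314 W/m².
Set 0.036(√M − √714) = 0.64314: √M = 0.64314/0.036 + √714 = 17.8650 + 26.7208 = 44.5858.
M = (44.5858)² = 1987.89 ppb.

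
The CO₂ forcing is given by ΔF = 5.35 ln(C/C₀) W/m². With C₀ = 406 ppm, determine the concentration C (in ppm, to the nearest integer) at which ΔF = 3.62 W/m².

Set 5.35 ln(C/406) = 3.62, so ln(C/406) = 3.62/5.35 = 0.67664.
Then C/406 = e^0.67664 = 1.96726, giving C = 406 × 1.96726 = 798.71 ppm.

C ≈ 799 ppm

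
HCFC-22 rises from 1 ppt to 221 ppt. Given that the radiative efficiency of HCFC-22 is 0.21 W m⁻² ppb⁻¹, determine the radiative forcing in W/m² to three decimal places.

HCFC-22: Δ = 221 − 1 = 220 ppt = 0.220 ppb; ΔF = 0.21 × 0.220 = 0.0462 W/m².

ΔF = 0.046 W/m²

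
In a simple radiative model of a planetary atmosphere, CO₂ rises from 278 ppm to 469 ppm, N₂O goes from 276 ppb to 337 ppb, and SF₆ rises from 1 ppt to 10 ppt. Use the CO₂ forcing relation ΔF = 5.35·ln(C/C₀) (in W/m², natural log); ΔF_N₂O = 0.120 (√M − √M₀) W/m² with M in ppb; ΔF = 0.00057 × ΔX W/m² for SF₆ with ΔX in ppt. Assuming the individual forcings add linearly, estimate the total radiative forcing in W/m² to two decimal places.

ΔF = 3.01 W/m²

CO₂: 5.35 × ln(469/278) = 5.35 × ln(1.68705) = 5.35 × 0.52298 = 2.7979 W/m².
N₂O: 0.120 × (√337 − √276) = 0.120 × (18.3576 − 16.6132) = 0.120 × 1.7444 = 0.2093 W/m².
SF₆: ΔF = 0.00057 × (10 − 1) = 0.00057 × 9 = 0.0051 W/m².
Total ΔF = 2.7979 + 0.2093 + 0.0051 = 3.0123 W/m².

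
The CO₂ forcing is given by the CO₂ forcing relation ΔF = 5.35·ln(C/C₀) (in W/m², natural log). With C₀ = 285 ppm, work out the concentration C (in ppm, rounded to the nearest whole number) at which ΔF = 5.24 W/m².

C ≈ 759 ppm

Set 5.35 ln(C/285) = 5.24, so ln(C/285) = 5.24/5.35 = 0.97944.
Then C/285 = e^0.97944 = 2.66296, giving C = 285 × 2.66296 = 758.94 ppm.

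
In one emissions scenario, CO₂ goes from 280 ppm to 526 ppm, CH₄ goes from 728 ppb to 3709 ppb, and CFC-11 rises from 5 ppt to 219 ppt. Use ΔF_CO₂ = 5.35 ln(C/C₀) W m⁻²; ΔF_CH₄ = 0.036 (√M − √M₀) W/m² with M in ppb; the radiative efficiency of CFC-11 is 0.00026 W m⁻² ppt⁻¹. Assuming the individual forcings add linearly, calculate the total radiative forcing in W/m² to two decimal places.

ΔF = 4.65 W/m²

CO₂: 5.35 × ln(526/280) = 5.35 × ln(1.87857) = 5.35 × 0.63051 = 3.3732 W/m².
CH₄: 0.036 × (√3709 − √728) = 0.036 × (60.9016 − 26.9815) = 0.036 × 33.9201 = 1.2211 W/m².
CFC-11: ΔF = 0.00026 × (219 − 5) = 0.00026 × 214 = 0.0556 W/m².
Total ΔF = 3.3732 + 1.2211 + 0.0556 = 4.6499 W/m².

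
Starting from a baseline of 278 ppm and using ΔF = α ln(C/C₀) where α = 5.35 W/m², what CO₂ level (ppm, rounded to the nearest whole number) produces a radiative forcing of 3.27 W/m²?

C ≈ 512 ppm

Set 5.35 ln(C/278) = 3.27, so ln(C/278) = 3.27/5.35 = 0.61121.
Then C/278 = e^0.61121 = 1.84266, giving C = 278 × 1.84266 = 512.26 ppm.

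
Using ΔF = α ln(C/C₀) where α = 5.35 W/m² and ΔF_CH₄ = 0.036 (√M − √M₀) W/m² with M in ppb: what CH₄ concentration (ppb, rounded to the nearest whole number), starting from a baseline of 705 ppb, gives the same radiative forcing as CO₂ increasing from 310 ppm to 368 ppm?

CO₂ forcing: 5.35 × ln(368/310) = 5.35 × 0.171511 = 0.91758 W/m².
Set 0.036(√M − √705) = 0.91758: √M = 0.91758/0.036 + √705 = 25.4883 + 26.5518 = 52.0401.
M = (52.0401)² = 2708.17 ppb.

M ≈ 2708 ppb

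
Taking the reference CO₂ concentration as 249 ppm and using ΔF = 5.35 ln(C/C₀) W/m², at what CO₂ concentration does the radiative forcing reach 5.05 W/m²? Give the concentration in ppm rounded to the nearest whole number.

C ≈ 640 ppm

Set 5.35 ln(C/249) = 5.05, so ln(C/249) = 5.05/5.35 = 0.94393.
Then C/249 = e^0.94393 = 2.57006, giving C = 249 × 2.57006 = 639.94 ppm.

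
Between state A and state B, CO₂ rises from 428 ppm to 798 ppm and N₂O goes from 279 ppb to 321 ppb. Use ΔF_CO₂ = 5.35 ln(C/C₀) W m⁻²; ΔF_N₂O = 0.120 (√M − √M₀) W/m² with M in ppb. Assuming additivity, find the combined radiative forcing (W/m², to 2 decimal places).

ΔF = 3.48 W/m²

CO₂: 5.35 × ln(798/428) = 5.35 × ln(1.86449) = 5.35 × 0.62299 = 3.3330 W/m².
N₂O: 0.120 × (√321 − √279) = 0.120 × (17.9165 − 16.7033) = 0.120 × 1.2132 = 0.1456 W/m².
Total ΔF = 3.3330 + 0.1456 = 3.4786 W/m².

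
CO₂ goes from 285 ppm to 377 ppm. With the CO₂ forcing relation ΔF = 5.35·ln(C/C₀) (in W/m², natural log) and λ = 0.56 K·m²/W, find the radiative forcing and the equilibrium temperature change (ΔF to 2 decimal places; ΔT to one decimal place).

CO₂: 5.35 × ln(377/285) = 5.35 × ln(1.32281) = 5.35 × 0.27976 = 1.4967 W/m².
ΔT = λ ΔF = 0.56 × 1.50 = 0.8400 K.

ΔF = 1.50 W/m²; ΔT = 0.8 K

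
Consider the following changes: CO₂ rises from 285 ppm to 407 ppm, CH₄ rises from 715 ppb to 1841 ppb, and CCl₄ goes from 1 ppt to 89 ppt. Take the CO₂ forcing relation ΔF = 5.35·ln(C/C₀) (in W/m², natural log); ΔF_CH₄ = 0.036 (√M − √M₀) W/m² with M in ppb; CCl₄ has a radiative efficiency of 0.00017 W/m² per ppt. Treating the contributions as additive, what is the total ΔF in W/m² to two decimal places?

CO₂: 5.35 × ln(407/285) = 5.35 × ln(1.42807) = 5.35 × 0.35632 = 1.9063 W/m².
CH₄: 0.036 × (√1841 − √715) = 0.036 × (42.9069 − 26.7395) = 0.036 × 16.1674 = 0.5820 W/m².
CCl₄: ΔF = 0.00017 × (89 − 1) = 0.00017 × 88 = 0.0150 W/m².
Total ΔF = 1.9063 + 0.5820 + 0.0150 = 2.5033 W/m².

ΔF = 2.50 W/m²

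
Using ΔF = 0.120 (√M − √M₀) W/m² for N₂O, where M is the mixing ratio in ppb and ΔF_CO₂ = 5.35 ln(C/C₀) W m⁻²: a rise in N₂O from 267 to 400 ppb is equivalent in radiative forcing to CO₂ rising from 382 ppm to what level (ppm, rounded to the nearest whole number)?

N₂O forcing: 0.120 × (√400 − √267) = 0.120 × (20.0000 − 16.3401) = 0.120 × 3.6599 = 0.43919 W/m².
Set 5.35 ln(C/382) = 0.43919: ln(C/382) = 0.43919/5.35 = 0.08209, so C = 382 × e^0.08209 = 382 × 1.08555 = 414.68 ppm.

C ≈ 415 ppm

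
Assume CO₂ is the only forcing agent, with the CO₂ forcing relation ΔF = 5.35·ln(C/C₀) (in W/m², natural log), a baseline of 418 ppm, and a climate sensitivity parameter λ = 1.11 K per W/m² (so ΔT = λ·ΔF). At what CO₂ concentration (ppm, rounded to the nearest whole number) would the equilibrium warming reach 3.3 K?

Required forcing: ΔF = ΔT/λ = 3.3/1.11 = 2.9730 W/m².
Then ln(C/418) = ΔF/5.35 = 2.9730/5.35 = 0.55570.
So C = 418 × e^0.55570 = 418 × 1.74316 = 728.64 ppm.

C ≈ 729 ppm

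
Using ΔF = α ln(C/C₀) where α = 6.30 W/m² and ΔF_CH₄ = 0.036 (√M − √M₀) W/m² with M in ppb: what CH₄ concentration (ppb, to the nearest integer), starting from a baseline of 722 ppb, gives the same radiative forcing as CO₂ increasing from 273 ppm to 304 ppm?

CO₂ forcing: 6.30 × ln(304/273) = 6.30 × 0.107556 = 0.67760 W/m².
Set 0.036(√M − √722) = 0.67760: √M = 0.67760/0.036 + √722 = 18.8222 + 26.8701 = 45.6923.
M = (45.6923)² = 2087.79 ppb.

M ≈ 2088 ppb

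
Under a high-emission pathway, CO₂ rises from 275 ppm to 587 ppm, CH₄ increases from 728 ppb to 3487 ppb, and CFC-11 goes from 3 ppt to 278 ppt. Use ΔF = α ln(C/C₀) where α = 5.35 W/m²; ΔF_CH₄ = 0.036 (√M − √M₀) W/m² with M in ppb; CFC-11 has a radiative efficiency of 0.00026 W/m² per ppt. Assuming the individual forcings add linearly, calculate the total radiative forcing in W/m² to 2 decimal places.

CO₂: 5.35 × ln(587/275) = 5.35 × ln(2.13455) = 5.35 × 0.75826 = 4.0567 W/m².
CH₄: 0.036 × (√3487 − √728) = 0.036 × (59.0508 − 26.9815) = 0.036 × 32.0693 = 1.1545 W/m².
CFC-11: ΔF = 0.00026 × (278 − 3) = 0.00026 × 275 = 0.0715 W/m².
Total ΔF = 4.0567 + 1.1545 + 0.0715 = 5.2827 W/m².

ΔF = 5.28 W/m²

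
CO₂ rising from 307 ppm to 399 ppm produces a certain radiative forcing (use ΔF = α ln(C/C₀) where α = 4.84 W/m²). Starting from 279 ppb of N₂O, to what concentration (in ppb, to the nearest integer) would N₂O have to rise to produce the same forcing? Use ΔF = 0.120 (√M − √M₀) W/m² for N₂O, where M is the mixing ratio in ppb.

M ≈ 744 ppb

CO₂ forcing: 4.84 × ln(399/307) = 4.84 × 0.262114 = 1.26863 W/m².
Set 0.120(√M − √279) = 1.26863: √M = 1.26863/0.120 + √279 = 10.5719 + 16.7033 = 27.2752.
M = (27.2752)² = 743.94 ppb.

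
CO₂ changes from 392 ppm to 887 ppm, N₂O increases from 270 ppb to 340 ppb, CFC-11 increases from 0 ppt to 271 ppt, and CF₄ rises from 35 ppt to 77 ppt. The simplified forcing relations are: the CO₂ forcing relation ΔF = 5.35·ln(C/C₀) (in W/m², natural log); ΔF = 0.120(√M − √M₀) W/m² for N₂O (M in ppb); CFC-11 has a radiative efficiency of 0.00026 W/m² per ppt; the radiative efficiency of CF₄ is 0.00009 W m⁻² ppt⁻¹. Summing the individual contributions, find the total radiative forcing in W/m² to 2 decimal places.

CO₂: 5.35 × ln(887/392) = 5.35 × ln(2.26276) = 5.35 × 0.81659 = 4.3688 W/m².
N₂O: 0.120 × (√340 − √270) = 0.120 × (18.4391 − 16.4317) = 0.120 × 2.0074 = 0.2409 W/m².
CFC-11: ΔF = 0.00026 × (271 − 0) = 0.00026 × 271 = 0.0705 W/m².
CF₄: ΔF = 0.00009 × (77 − 35) = 0.00009 × 42 = 0.0038 W/m².
Total ΔF = 4.3688 + 0.2409 + 0.0705 + 0.0038 = 4.6840 W/m².

ΔF = 4.68 W/m²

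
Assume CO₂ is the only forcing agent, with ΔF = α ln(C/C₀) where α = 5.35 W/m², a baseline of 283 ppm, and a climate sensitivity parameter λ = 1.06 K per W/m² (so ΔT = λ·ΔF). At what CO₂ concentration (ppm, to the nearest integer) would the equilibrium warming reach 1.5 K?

C ≈ 369 ppm

Required forcing: ΔF = ΔT/λ = 1.5/1.06 = 1.4151 W/m².
Then ln(C/283) = ΔF/5.35 = 1.4151/5.35 = 0.26450.
So C = 283 × e^0.26450 = 283 × 1.30278 = 368.69 ppm.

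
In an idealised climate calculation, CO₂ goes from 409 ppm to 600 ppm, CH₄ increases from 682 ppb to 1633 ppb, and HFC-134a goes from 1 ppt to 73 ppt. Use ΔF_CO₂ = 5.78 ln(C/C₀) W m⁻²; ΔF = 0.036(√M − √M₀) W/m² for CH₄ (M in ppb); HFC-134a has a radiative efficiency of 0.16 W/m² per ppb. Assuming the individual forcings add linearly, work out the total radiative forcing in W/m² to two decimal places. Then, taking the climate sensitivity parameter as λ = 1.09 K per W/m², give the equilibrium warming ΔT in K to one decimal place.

ΔF = 2.74 W/m²; ΔT = 3.0 K

CO₂: 5.78 × ln(600/409) = 5.78 × ln(1.46699) = 5.78 × 0.38321 = 2.2150 W/m².
CH₄: 0.036 × (√1633 − √682) = 0.036 × (40.4104 − 26.1151) = 0.036 × 14.2953 = 0.5146 W/m².
HFC-134a: Δ = 73 − 1 = 72 ppt = 0.072 ppb; ΔF = 0.16 × 0.072 = 0.0115 W/m².
Total ΔF = 2.2150 + 0.5146 + 0.0115 = 2.7411 W/m².
ΔT = λ ΔF = 1.09 × 2.74 = 2.9866 K.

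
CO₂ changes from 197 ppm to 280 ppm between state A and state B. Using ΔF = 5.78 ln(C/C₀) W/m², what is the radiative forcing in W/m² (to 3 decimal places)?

CO₂ absorption bands are partially saturated, so forcing scales with the logarithm of the concentration ratio.
CO₂: 5.78 × ln(280/197) = 5.78 × ln(1.42132) = 5.78 × 0.35159 = 2.0322 W/m².

ΔF = 2.032 W/m²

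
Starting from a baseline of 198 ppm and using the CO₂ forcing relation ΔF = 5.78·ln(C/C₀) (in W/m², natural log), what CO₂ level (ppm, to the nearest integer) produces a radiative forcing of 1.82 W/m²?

C ≈ 271 ppm

Set 5.78 ln(C/198) = 1.82, so ln(C/198) = 1.82/5.78 = 0.31488.
Then C/198 = e^0.31488 = 1.37009, giving C = 198 × 1.37009 = 271.28 ppm.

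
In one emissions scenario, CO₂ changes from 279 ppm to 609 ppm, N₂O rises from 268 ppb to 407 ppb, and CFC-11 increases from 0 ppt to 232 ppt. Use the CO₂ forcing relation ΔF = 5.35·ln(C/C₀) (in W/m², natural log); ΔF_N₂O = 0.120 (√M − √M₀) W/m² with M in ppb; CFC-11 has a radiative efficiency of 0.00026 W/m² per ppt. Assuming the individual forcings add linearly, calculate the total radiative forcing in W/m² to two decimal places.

CO₂: 5.35 × ln(609/279) = 5.35 × ln(2.18280) = 5.35 × 0.78061 = 4.1763 W/m².
N₂O: 0.120 × (√407 − √268) = 0.120 × (20.1742 − 16.3707) = 0.120 × 3.8035 = 0.4564 W/m².
CFC-11: ΔF = 0.00026 × (232 − 0) = 0.00026 × 232 = 0.0603 W/m².
Total ΔF = 4.1763 + 0.4564 + 0.0603 = 4.6930 W/m².

ΔF = 4.69 W/m²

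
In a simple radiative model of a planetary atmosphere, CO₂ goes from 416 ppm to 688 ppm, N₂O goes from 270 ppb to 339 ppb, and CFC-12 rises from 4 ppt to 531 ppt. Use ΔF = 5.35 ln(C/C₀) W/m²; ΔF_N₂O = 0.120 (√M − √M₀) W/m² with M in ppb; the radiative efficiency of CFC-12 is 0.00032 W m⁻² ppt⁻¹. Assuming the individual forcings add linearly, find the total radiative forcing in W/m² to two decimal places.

CO₂: 5.35 × ln(688/416) = 5.35 × ln(1.65385) = 5.35 × 0.50311 = 2.6916 W/m².
N₂O: 0.120 × (√339 − √270) = 0.120 × (18.4120 − 16.4317) = 0.120 × 1.9803 = 0.2376 W/m².
CFC-12: ΔF = 0.00032 × (531 − 4) = 0.00032 × 527 = 0.1686 W/m².
Total ΔF = 2.6916 + 0.2376 + 0.1686 = 3.0978 W/m².

ΔF = 3.10 W/m²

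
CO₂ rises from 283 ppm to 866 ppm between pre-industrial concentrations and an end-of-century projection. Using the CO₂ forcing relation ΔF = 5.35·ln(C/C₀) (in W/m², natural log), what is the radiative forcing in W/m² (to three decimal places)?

CO₂: 5.35 × ln(866/283) = 5.35 × ln(3.06007) = 5.35 × 1.11844 = 5.9837 W/m².

ΔF = 5.984 W/m²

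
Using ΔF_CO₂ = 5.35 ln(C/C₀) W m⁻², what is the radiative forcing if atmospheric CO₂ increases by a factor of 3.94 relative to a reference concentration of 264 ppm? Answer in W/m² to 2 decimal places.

Because the forcing depends only on the ratio C/C₀, the initial concentration does not enter.
ΔF = 5.35 × ln(3.94) = 5.35 × 1.37118 = 7.3358 W/m².

ΔF = 7.34 W/m²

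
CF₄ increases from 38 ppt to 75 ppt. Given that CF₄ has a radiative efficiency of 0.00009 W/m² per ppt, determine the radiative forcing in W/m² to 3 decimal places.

CF₄: ΔF = 0.00009 × (75 − 38) = 0.00009 × 37 = 0.0033 W/m².

ΔF = 0.003 W/m²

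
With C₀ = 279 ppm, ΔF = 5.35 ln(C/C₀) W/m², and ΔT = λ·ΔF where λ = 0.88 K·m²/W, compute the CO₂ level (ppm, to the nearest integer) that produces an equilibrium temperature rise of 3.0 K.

C ≈ 528 ppm

Required forcing: ΔF = ΔT/λ = 3.0/0.88 = 3.4091 W/m².
Then ln(C/279) = ΔF/5.35 = 3.4091/5.35 = 0.63721.
So C = 279 × e^0.63721 = 279 × 1.89120 = 527.64 ppm.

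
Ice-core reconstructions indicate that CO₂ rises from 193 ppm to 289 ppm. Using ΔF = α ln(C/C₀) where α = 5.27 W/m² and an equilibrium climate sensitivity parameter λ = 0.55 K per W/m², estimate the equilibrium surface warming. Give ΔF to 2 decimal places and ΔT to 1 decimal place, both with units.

ΔF = 2.13 W/m²; ΔT = 1.2 K

CO₂: 5.27 × ln(289/193) = 5.27 × ln(1.49741) = 5.27 × 0.40374 = 2.1277 W/m².
ΔT = λ ΔF = 0.55 × 2.13 = 1.1715 K.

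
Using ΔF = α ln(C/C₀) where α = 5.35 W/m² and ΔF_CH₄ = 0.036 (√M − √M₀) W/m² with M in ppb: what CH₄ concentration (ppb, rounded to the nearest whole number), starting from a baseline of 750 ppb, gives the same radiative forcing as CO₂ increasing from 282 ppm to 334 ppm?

M ≈ 2760 ppb

CO₂ forcing: 5.35 × ln(334/282) = 5.35 × 0.169234 = 0.90540 W/m².
Set 0.036(√M − √750) = 0.90540: √M = 0.90540/0.036 + √750 = 25.1500 + 27.3861 = 52.5361.
M = (52.5361)² = 2760.04 ppb.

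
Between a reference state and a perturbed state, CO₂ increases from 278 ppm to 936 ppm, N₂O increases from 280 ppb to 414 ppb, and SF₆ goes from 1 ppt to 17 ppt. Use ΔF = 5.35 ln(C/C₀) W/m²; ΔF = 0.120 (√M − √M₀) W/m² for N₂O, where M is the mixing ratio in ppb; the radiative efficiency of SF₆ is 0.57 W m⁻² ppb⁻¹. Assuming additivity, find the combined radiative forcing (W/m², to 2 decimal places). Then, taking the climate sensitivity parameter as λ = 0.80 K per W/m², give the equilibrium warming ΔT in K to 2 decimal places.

CO₂: 5.35 × ln(936/278) = 5.35 × ln(3.36691) = 5.35 × 1.21400 = 6.4949 W/m².
N₂O: 0.120 × (√414 − √280) = 0.120 × (20.3470 − 16.7332) = 0.120 × 3.6138 = 0.4337 W/m².
SF₆: Δ = 17 − 1 = 16 ppt = 0.016 ppb; ΔF = 0.57 × 0.016 = 0.0091 W/m².
Total ΔF = 6.4949 + 0.4337 + 0.0091 = 6.9377 W/m².
ΔT = λ ΔF = 0.80 × 6.94 = 5.5520 K.

ΔF = 6.94 W/m²; ΔT = 5.55 K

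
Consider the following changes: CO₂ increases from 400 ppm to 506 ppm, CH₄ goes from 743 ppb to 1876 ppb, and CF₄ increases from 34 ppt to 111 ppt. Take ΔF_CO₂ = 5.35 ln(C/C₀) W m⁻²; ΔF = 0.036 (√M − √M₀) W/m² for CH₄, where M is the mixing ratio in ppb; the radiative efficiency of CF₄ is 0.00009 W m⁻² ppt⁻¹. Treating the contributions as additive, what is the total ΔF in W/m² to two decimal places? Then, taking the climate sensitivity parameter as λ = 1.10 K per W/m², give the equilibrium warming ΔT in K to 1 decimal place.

CO₂: 5.35 × ln(506/400) = 5.35 × ln(1.26500) = 5.35 × 0.23507 = 1.2576 W/m².
CH₄: 0.036 × (√1876 − √743) = 0.036 × (43.3128 − 27.2580) = 0.036 × 16.0548 = 0.5780 W/m².
CF₄: ΔF = 0.00009 × (111 − 34) = 0.00009 × 77 = 0.0069 W/m².
Total ΔF = 1.2576 + 0.5780 + 0.0069 = 1.8425 W/m².
ΔT = λ ΔF = 1.10 × 1.84 = 2.0240 K.

ΔF = 1.84 W/m²; ΔT = 2.0 K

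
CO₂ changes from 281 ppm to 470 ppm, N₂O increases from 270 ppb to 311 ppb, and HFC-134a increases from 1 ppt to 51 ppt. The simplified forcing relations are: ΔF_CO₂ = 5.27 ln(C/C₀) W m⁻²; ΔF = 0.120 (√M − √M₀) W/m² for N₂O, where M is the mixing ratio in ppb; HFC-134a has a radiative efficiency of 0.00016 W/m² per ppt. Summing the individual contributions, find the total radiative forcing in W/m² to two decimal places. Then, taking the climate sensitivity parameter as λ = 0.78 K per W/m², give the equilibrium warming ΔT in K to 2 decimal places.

CO₂: 5.27 × ln(470/281) = 5.27 × ln(1.67260) = 5.27 × 0.51438 = 2.7108 W/m².
N₂O: 0.120 × (√311 − √270) = 0.120 × (17.6352 − 16.4317) = 0.120 × 1.2035 = 0.1444 W/m².
HFC-134a: ΔF = 0.00016 × (51 − 1) = 0.00016 × 50 = 0.0080 W/m².
Total ΔF = 2.7108 + 0.1444 + 0.0080 = 2.8632 W/m².
ΔT = λ ΔF = 0.78 × 2.86 = 2.2308 K.

ΔF = 2.86 W/m²; ΔT = 2.23 K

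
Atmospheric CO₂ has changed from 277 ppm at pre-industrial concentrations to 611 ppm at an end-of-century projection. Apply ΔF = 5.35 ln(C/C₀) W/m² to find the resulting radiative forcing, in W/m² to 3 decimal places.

ΔF = 4.232 W/m²

CO₂: 5.35 × ln(611/277) = 5.35 × ln(2.20578) = 5.35 × 0.79108 = 4.2323 W/m².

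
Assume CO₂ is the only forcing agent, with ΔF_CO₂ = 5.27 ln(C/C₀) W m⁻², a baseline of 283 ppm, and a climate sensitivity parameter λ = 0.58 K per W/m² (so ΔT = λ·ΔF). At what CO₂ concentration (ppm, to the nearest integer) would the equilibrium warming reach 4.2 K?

Required forcing: ΔF = ΔT/λ = 4.2/0.58 = 7.2414 W/m².
Then ln(C/283) = ΔF/5.27 = 7.2414/5.27 = 1.37408.
So C = 283 × e^1.37408 = 283 × 3.95144 = 1118.26 ppm.

C ≈ 1118 ppm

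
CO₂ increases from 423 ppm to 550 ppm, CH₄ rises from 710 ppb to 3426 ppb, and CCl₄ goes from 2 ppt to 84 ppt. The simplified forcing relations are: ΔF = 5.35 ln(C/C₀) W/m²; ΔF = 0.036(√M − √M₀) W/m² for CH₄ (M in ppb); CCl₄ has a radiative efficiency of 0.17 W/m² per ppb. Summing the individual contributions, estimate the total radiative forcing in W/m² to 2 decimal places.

CO₂: 5.35 × ln(550/423) = 5.35 × ln(1.30024) = 5.35 × 0.26255 = 1.4046 W/m².
CH₄: 0.036 × (√3426 − √710) = 0.036 × (58.5320 − 26.6458) = 0.036 × 31.8862 = 1.1479 W/m².
CCl₄: Δ = 84 − 2 = 82 ppt = 0.082 ppb; ΔF = 0.17 × 0.082 = 0.0139 W/m².
Total ΔF = 1.4046 + 1.1479 + 0.0139 = 2.5664 W/m².

ΔF = 2.57 W/m²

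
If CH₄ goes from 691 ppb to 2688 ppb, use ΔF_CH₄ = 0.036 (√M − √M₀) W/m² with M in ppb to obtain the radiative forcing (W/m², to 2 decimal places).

ΔF = 0.92 W/m²

CH₄: 0.036 × (√2688 − √691) = 0.036 × (51.8459 − 26.2869) = 0.036 × 25.5590 = 0.9201 W/m².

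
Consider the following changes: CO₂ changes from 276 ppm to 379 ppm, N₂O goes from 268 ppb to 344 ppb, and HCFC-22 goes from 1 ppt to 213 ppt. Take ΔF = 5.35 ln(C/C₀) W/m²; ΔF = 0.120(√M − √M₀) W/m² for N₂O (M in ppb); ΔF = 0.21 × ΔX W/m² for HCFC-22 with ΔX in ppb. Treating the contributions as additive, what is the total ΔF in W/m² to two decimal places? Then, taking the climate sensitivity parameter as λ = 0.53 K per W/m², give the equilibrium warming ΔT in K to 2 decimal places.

CO₂: 5.35 × ln(379/276) = 5.35 × ln(1.37319) = 5.35 × 0.31714 = 1.6967 W/m².
N₂O: 0.120 × (√344 − √268) = 0.120 × (18.5472 − 16.3707) = 0.120 × 2.1765 = 0.2612 W/m².
HCFC-22: Δ = 213 − 1 = 212 ppt = 0.212 ppb; ΔF = 0.21 × 0.212 = 0.0445 W/m².
Total ΔF = 1.6967 + 0.2612 + 0.0445 = 2.0024 W/m².
ΔT = λ ΔF = 0.53 × 2.00 = 1.0600 K.

ΔF = 2.00 W/m²; ΔT = 1.06 K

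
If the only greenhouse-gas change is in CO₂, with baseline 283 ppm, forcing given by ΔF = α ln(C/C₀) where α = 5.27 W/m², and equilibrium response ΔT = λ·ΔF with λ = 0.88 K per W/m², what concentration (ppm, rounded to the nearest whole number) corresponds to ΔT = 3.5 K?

Required forcing: ΔF = ΔT/λ = 3.5/0.88 = 3.9773 W/m².
Then ln(C/283) = ΔF/5.27 = 3.9773/5.27 = 0.75471.
So C = 283 × e^0.75471 = 283 × 2.12699 = 601.94 ppm.

C ≈ 602 ppm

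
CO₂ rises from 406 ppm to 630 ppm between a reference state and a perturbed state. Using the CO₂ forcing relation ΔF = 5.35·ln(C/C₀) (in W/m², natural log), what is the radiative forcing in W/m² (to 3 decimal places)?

CO₂: 5.35 × ln(630/406) = 5.35 × ln(1.55172) = 5.35 × 0.43936 = 2.3506 W/m².

ΔF = 2.351 W/m²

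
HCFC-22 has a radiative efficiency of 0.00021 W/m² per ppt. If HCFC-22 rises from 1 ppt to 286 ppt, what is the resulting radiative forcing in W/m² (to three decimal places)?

ΔF = 0.060 W/m²

HCFC-22: ΔF = 0.00021 × (286 − 1) = 0.00021 × 285 = 0.0599 W/m².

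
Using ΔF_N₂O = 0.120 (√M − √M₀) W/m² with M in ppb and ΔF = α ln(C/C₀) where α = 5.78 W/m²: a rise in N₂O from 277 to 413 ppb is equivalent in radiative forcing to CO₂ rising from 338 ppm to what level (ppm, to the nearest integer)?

C ≈ 365 ppm

N₂O forcing: 0.120 × (√413 − √277) = 0.120 × (20.3224 − 16.6433) = 0.120 × 3.6791 = 0.44149 W/m².
Set 5.78 ln(C/338) = 0.44149: ln(C/338) = 0.44149/5.78 = 0.07638, so C = 338 × e^0.07638 = 338 × 1.07937 = 364.83 ppm.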